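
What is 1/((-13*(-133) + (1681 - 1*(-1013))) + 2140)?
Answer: 1/6563 ≈ 0.00015237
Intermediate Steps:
1/((-13*(-133) + (1681 - 1*(-1013))) + 2140) = 1/((1729 + (1681 + 1013)) + 2140) = 1/((1729 + 2694) + 2140) = 1/(4423 + 2140) = 1/6563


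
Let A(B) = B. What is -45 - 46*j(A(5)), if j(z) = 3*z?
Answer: -735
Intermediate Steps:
-45 - 46*j(A(5)) = -45 - 138*5 = -45 - 46*15 = -45 - 690 = -735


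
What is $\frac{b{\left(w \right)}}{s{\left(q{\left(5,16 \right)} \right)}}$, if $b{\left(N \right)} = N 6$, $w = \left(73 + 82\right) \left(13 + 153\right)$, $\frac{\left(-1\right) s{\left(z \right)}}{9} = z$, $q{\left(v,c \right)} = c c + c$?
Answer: $- \frac{12865}{204} \approx -63.064$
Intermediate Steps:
$q{\left(v,c \right)} = c + c^{2}$ ($q{\left(v,c \right)} = c^{2} + c = c + c^{2}$)
$s{\left(z \right)} = - 9 z$
$w = 25730$ ($w = 155 \cdot 166 = 25730$)
$b{\left(N \right)} = 6 N$
$\frac{b{\left(w \right)}}{s{\left(q{\left(5,16 \right)} \right)}} = \frac{6 \cdot 25730}{\left(-9\right) 16 \left(1 + 16\right)} = \frac{154380}{\left(-9\right) 16 \cdot 17} = \frac{154380}{\left(-9\right) 272} = \frac{154380}{-2448} = 154380 \left(- \frac{1}{2448}\right) = - \frac{12865}{204}$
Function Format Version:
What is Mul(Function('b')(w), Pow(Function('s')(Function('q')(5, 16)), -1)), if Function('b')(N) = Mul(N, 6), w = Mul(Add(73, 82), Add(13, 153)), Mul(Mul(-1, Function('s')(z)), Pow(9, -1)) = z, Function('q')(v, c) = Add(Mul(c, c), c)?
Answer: Rational(-12865, 204) ≈ -63.064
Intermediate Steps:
Function('q')(v, c) = Add(c, Pow(c, 2)) (Function('q')(v, c) = Add(Pow(c, 2), c) = Add(c, Pow(c, 2)))
Function('s')(z) = Mul(-9, z)
w = 25730 (w = Mul(155, 166) = 25730)
Function('b')(N) = Mul(6, N)
Mul(Function('b')(w), Pow(Function('s')(Function('q')(5, 16)), -1)) = Mul(Mul(6, 25730), Pow(Mul(-9, Mul(16, Add(1, 16))), -1)) = Mul(154380, Pow(Mul(-9, Mul(16, 17)), -1)) = Mul(154380, Pow(Mul(-9, 272), -1)) = Mul(154380, Pow(-2448, -1)) = Mul(154380, Rational(-1, 2448)) = Rational(-12865, 204)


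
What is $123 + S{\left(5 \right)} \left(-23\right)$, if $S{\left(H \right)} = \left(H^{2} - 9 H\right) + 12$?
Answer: $307$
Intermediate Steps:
$S{\left(H \right)} = 12 + H^{2} - 9 H$
$123 + S{\left(5 \right)} \left(-23\right) = 123 + \left(12 + 5^{2} - 45\right) \left(-23\right) = 123 + \left(12 + 25 - 45\right) \left(-23\right) = 123 - -184 = 123 + 184 = 307$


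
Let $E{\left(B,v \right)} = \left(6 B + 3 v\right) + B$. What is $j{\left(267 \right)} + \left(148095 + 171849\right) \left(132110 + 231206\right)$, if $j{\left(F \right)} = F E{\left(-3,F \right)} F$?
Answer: $116296379724$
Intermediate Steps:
$E{\left(B,v \right)} = 3 v + 7 B$ ($E{\left(B,v \right)} = \left(3 v + 6 B\right) + B = 3 v + 7 B$)
$j{\left(F \right)} = F^{2} \left(-21 + 3 F\right)$ ($j{\left(F \right)} = F \left(3 F + 7 \left(-3\right)\right) F = F \left(3 F - 21\right) F = F \left(-21 + 3 F\right) F = F^{2} \left(-21 + 3 F\right)$)
$j{\left(267 \right)} + \left(148095 + 171849\right) \left(132110 + 231206\right) = 3 \cdot 267^{2} \left(-7 + 267\right) + \left(148095 + 171849\right) \left(132110 + 231206\right) = 3 \cdot 71289 \cdot 260 + 319944 \cdot 363316 = 55605420 + 116240774304 = 116296379724$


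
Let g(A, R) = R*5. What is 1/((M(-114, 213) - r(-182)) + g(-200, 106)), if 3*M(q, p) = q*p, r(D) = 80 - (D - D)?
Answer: -1/7644 ≈ -0.00013082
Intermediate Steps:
g(A, R) = 5*R
r(D) = 80 (r(D) = 80 - 1*0 = 80 + 0 = 80)
M(q, p) = p*q/3 (M(q, p) = (q*p)/3 = (p*q)/3 = p*q/3)
1/((M(-114, 213) - r(-182)) + g(-200, 106)) = 1/(((⅓)*213*(-114) - 1*80) + 5*106) = 1/((-8094 - 80) + 530) = 1/(-8174 + 530) = 1/(-7644) = -1/7644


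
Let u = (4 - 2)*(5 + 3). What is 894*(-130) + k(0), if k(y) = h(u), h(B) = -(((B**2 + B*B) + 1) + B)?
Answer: -116749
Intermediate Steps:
u = 16 (u = 2*8 = 16)
h(B) = -1 - B - 2*B**2 (h(B) = -(((B**2 + B**2) + 1) + B) = -((2*B**2 + 1) + B) = -((1 + 2*B**2) + B) = -(1 + B + 2*B**2) = -1 - B - 2*B**2)
k(y) = -529 (k(y) = -1 - 1*16 - 2*16**2 = -1 - 16 - 2*256 = -1 - 16 - 512 = -529)
894*(-130) + k(0) = 894*(-130) - 529 = -116220 - 529 = -116749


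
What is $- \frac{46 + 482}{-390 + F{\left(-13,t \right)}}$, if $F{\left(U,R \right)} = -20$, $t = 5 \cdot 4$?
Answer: $\frac{264}{205} \approx 1.2878$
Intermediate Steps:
$t = 20$
$- \frac{46 + 482}{-390 + F{\left(-13,t \right)}} = - \frac{46 + 482}{-390 - 20} = - \frac{528}{-410} = - \frac{528 \left(-1\right)}{410} = \left(-1\right) \left(- \frac{264}{205}\right) = \frac{264}{205}$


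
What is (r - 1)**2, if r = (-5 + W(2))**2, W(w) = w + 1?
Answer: 9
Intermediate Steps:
W(w) = 1 + w
r = 4 (r = (-5 + (1 + 2))**2 = (-5 + 3)**2 = (-2)**2 = 4)
(r - 1)**2 = (4 - 1)**2 = 3**2 = 9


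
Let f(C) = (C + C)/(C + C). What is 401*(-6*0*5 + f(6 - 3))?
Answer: 401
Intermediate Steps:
f(C) = 1 (f(C) = (2*C)/((2*C)) = (2*C)*(1/(2*C)) = 1)
401*(-6*0*5 + f(6 - 3)) = 401*(-6*0*5 + 1) = 401*(0*5 + 1) = 401*(0 + 1) = 401*1 = 401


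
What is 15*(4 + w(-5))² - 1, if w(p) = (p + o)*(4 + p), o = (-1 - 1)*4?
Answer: 4334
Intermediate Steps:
o = -8 (o = -2*4 = -8)
w(p) = (-8 + p)*(4 + p) (w(p) = (p - 8)*(4 + p) = (-8 + p)*(4 + p))
15*(4 + w(-5))² - 1 = 15*(4 + (-32 + (-5)² - 4*(-5)))² - 1 = 15*(4 + (-32 + 25 + 20))² - 1 = 15*(4 + 13)² - 1 = 15*17² - 1 = 15*289 - 1 = 4335 - 1 = 4334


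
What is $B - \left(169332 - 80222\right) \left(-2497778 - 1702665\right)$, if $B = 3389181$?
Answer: $374304864911$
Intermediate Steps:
$B - \left(169332 - 80222\right) \left(-2497778 - 1702665\right) = 3389181 - \left(169332 - 80222\right) \left(-2497778 - 1702665\right) = 3389181 - 89110 \left(-4200443\right) = 3389181 - -374301475730 = 3389181 + 374301475730 = 374304864911$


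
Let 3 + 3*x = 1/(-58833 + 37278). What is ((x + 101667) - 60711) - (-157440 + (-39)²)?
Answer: 12730857209/64665 ≈ 1.9687e+5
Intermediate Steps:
x = -64666/64665 (x = -1 + 1/(3*(-58833 + 37278)) = -1 + (⅓)/(-21555) = -1 + (⅓)*(-1/21555) = -1 - 1/64665 = -64666/64665 ≈ -1.0000)
((x + 101667) - 60711) - (-157440 + (-39)²) = ((-64666/64665 + 101667) - 60711) - (-157440 + (-39)²) = (6574231889/64665 - 60711) - (-157440 + 1521) = 2648355074/64665 - 1*(-155919) = 2648355074/64665 + 155919 = 12730857209/64665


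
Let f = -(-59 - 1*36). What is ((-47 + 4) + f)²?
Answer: 2704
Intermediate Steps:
f = 95 (f = -(-59 - 36) = -1*(-95) = 95)
((-47 + 4) + f)² = ((-47 + 4) + 95)² = (-43 + 95)² = 52² = 2704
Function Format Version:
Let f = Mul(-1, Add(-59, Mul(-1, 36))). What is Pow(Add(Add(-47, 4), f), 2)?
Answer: 2704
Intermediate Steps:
f = 95 (f = Mul(-1, Add(-59, -36)) = Mul(-1, -95) = 95)
Pow(Add(Add(-47, 4), f), 2) = Pow(Add(Add(-47, 4), 95), 2) = Pow(Add(-43, 95), 2) = Pow(52, 2) = 2704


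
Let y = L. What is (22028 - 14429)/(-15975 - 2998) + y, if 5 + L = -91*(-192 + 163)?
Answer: 49967283/18973 ≈ 2633.6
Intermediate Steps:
L = 2634 (L = -5 - 91*(-192 + 163) = -5 - 91*(-29) = -5 + 2639 = 2634)
y = 2634
(22028 - 14429)/(-15975 - 2998) + y = (22028 - 14429)/(-15975 - 2998) + 2634 = 7599/(-18973) + 2634 = 7599*(-1/18973) + 2634 = -7599/18973 + 2634 = 49967283/18973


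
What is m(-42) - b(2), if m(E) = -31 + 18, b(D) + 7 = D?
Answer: -8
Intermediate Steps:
b(D) = -7 + D
m(E) = -13
m(-42) - b(2) = -13 - (-7 + 2) = -13 - 1*(-5) = -13 + 5 = -8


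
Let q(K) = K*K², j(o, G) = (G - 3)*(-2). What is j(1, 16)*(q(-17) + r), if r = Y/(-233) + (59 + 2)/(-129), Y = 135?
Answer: 3840243394/30057 ≈ 1.2777e+5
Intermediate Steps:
r = -31628/30057 (r = 135/(-233) + (59 + 2)/(-129) = 135*(-1/233) + 61*(-1/129) = -135/233 - 61/129 = -31628/30057 ≈ -1.0523)
j(o, G) = 6 - 2*G (j(o, G) = (-3 + G)*(-2) = 6 - 2*G)
q(K) = K³
j(1, 16)*(q(-17) + r) = (6 - 2*16)*((-17)³ - 31628/30057) = (6 - 32)*(-4913 - 31628/30057) = -26*(-147701669/30057) = 3840243394/30057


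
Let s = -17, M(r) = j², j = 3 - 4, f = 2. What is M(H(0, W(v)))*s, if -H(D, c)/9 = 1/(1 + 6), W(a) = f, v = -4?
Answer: -17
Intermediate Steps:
j = -1
W(a) = 2
H(D, c) = -9/7 (H(D, c) = -9/(1 + 6) = -9/7)
M(r) = 1 (M(r) = (-1)² = 1)
M(H(0, W(v)))*s = 1*(-17) = -17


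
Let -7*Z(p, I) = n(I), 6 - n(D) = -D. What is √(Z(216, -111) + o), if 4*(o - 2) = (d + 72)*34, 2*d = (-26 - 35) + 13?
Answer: 5*√17 ≈ 20.616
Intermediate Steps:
n(D) = 6 + D (n(D) = 6 - (-1)*D = 6 + D)
d = -24 (d = ((-26 - 35) + 13)/2 = (-61 + 13)/2 = (½)*(-48) = -24)
Z(p, I) = -6/7 - I/7 (Z(p, I) = -(6 + I)/7 = -6/7 - I/7)
o = 410 (o = 2 + ((-24 + 72)*34)/4 = 2 + (48*34)/4 = 2 + (¼)*1632 = 2 + 408 = 410)
√(Z(216, -111) + o) = √((-6/7 - ⅐*(-111)) + 410) = √((-6/7 + 111/7) + 410) = √(15 + 410) = √425 = 5*√17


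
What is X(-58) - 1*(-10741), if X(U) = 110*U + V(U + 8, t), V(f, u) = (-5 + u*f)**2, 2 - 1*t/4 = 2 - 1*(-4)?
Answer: 636386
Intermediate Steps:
t = -16 (t = 8 - 4*(2 - 1*(-4)) = 8 - 4*(2 + 4) = 8 - 4*6 = 8 - 24 = -16)
V(f, u) = (-5 + f*u)**2
X(U) = (-133 - 16*U)**2 + 110*U (X(U) = 110*U + (-5 + (U + 8)*(-16))**2 = 110*U + (-5 + (8 + U)*(-16))**2 = 110*U + (-5 + (-128 - 16*U))**2 = 110*U + (-133 - 16*U)**2 = (-133 - 16*U)**2 + 110*U)
X(-58) - 1*(-10741) = (17689 + 256*(-58)**2 + 4366*(-58)) - 1*(-10741) = (17689 + 256*3364 - 253228) + 10741 = (17689 + 861184 - 253228) + 10741 = 625645 + 10741 = 636386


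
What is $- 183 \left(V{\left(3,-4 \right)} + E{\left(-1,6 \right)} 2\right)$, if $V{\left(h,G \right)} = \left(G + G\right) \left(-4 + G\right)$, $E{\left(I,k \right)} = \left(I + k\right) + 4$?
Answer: $-15006$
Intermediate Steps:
$E{\left(I,k \right)} = 4 + I + k$
$V{\left(h,G \right)} = 2 G \left(-4 + G\right)$
$- 183 \left(V{\left(3,-4 \right)} + E{\left(-1,6 \right)} 2\right) = - 183 \left(2 \left(-4\right) \left(-4 - 4\right) + \left(4 - 1 + 6\right) 2\right) = - 183 \left(2 \left(-4\right) \left(-8\right) + 9 \cdot 2\right) = - 183 \left(64 + 18\right) = \left(-183\right) 82 = -15006$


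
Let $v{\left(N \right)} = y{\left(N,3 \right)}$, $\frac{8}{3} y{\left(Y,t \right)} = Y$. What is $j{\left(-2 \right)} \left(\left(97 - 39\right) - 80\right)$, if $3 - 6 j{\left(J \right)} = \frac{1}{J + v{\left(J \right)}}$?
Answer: $- \frac{37}{3} \approx -12.333$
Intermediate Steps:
$y{\left(Y,t \right)} = \frac{3 Y}{8}$
$v{\left(N \right)} = \frac{3 N}{8}$
$j{\left(J \right)} = \frac{1}{2} - \frac{4}{33 J}$ ($j{\left(J \right)} = \frac{1}{2} - \frac{1}{6 \left(J + \frac{3 J}{8}\right)} = \frac{1}{2} - \frac{1}{6 \frac{11 J}{8}} = \frac{1}{2} - \frac{\frac{8}{11} \frac{1}{J}}{6} = \frac{1}{2} - \frac{4}{33 J}$)
$j{\left(-2 \right)} \left(\left(97 - 39\right) - 80\right) = \frac{-8 + 33 \left(-2\right)}{66 \left(-2\right)} \left(\left(97 - 39\right) - 80\right) = \frac{1}{66} \left(- \frac{1}{2}\right) \left(-8 - 66\right) \left(\left(97 - 39\right) - 80\right) = \frac{1}{66} \left(- \frac{1}{2}\right) \left(-74\right) \left(58 - 80\right) = \frac{37}{66} \left(-22\right) = - \frac{37}{3}$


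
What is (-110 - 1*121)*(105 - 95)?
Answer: -2310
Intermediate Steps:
(-110 - 1*121)*(105 - 95) = (-110 - 121)*10 = -231*10 = -2310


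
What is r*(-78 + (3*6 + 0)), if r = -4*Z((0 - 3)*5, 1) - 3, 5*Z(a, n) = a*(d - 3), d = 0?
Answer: 2340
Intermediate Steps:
Z(a, n) = -3*a/5 (Z(a, n) = (a*(0 - 3))/5 = (a*(-3))/5 = (-3*a)/5 = -3*a/5)
r = -39 (r = -(-12)*(0 - 3)*5/5 - 3 = -(-12)*(-3*5)/5 - 3 = -(-12)*(-15)/5 - 3 = -4*9 - 3 = -36 - 3 = -39)
r*(-78 + (3*6 + 0)) = -39*(-78 + (3*6 + 0)) = -39*(-78 + (18 + 0)) = -39*(-78 + 18) = -39*(-60) = 2340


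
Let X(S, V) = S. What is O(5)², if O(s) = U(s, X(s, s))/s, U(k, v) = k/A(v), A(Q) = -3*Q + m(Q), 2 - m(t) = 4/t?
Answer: 25/4761 ≈ 0.0052510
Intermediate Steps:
m(t) = 2 - 4/t
A(Q) = 2 - 4/Q - 3*Q (A(Q) = -3*Q + (2 - 4/Q) = 2 - 4/Q - 3*Q)
U(k, v) = k/(2 - 4/v - 3*v)
O(s) = -s/(4 + s*(-2 + 3*s)) (O(s) = (-s*s/(4 + s*(-2 + 3*s)))/s = (-s²/(4 + s*(-2 + 3*s)))/s = -s/(4 + s*(-2 + 3*s)))
O(5)² = (-1*5/(4 + 5*(-2 + 3*5)))² = (-1*5/(4 + 5*(-2 + 15)))² = (-1*5/(4 + 5*13))² = (-1*5/(4 + 65))² = (-1*5/69)² = (-1*5*1/69)² = (-5/69)² = 25/4761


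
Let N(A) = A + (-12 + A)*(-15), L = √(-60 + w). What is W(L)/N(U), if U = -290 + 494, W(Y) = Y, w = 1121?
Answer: -√1061/2676 ≈ -0.012172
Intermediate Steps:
L = √1061 (L = √(-60 + 1121) = √1061 ≈ 32.573)
U = 204
N(A) = 180 - 14*A (N(A) = A + (180 - 15*A) = 180 - 14*A)
W(L)/N(U) = √1061/(180 - 14*204) = √1061/(180 - 2856) = √1061/(-2676) = √1061*(-1/2676) = -√1061/2676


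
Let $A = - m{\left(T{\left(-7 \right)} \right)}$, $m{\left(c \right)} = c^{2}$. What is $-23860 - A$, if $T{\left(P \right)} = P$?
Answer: $-23811$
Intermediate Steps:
$A = -49$ ($A = - \left(-7\right)^{2} = \left(-1\right) 49 = -49$)
$-23860 - A = -23860 - -49 = -23860 + 49 = -23811$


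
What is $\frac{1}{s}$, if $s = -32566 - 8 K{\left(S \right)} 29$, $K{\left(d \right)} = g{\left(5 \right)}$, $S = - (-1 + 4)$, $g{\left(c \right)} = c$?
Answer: $- \frac{1}{33726} \approx -2.9651 \cdot 10^{-5}$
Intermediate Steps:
$S = -3$ ($S = \left(-1\right) 3 = -3$)
$K{\left(d \right)} = 5$
$s = -33726$ ($s = -32566 - 8 \cdot 5 \cdot 29 = -32566 - 40 \cdot 29 = -32566 - 1160 = -33726$)
$\frac{1}{s} = \frac{1}{-33726} = - \frac{1}{33726}$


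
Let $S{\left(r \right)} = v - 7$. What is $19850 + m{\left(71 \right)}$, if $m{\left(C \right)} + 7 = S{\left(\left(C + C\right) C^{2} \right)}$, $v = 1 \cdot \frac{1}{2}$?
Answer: $\frac{39673}{2} \approx 19837.0$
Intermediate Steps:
$v = \frac{1}{2}$ ($v = 1 \cdot \frac{1}{2} = \frac{1}{2} \approx 0.5$)
$S{\left(r \right)} = - \frac{13}{2}$ ($S{\left(r \right)} = \frac{1}{2} - 7 = - \frac{13}{2}$)
$m{\left(C \right)} = - \frac{27}{2}$ ($m{\left(C \right)} = -7 - \frac{13}{2} = - \frac{27}{2}$)
$19850 + m{\left(71 \right)} = 19850 - \frac{27}{2} = \frac{39673}{2}$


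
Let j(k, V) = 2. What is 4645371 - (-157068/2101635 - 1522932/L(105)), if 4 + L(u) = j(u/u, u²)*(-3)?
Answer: 1049201079919/233515 ≈ 4.4931e+6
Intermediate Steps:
L(u) = -10 (L(u) = -4 + 2*(-3) = -4 - 6 = -10)
4645371 - (-157068/2101635 - 1522932/L(105)) = 4645371 - (-157068/2101635 - 1522932/(-10)) = 4645371 - (-157068*1/2101635 - 1522932*(-⅒)) = 4645371 - (-17452/233515 + 761466/5) = 4645371 - 1*35562729146/233515 = 4645371 - 35562729146/233515 = 1049201079919/233515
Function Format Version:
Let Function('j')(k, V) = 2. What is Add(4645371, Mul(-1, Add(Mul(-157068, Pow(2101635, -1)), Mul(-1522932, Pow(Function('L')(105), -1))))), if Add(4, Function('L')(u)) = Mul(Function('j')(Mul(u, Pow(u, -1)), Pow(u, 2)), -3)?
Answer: Rational(1049201079919, 233515) ≈ 4.4931e+6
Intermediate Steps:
Function('L')(u) = -10 (Function('L')(u) = Add(-4, Mul(2, -3)) = Add(-4, -6) = -10)
Add(4645371, Mul(-1, Add(Mul(-157068, Pow(2101635, -1)), Mul(-1522932, Pow(Function('L')(105), -1))))) = Add(4645371, Mul(-1, Add(Mul(-157068, Pow(2101635, -1)), Mul(-1522932, Pow(-10, -1))))) = Add(4645371, Mul(-1, Add(Mul(-157068, Rational(1, 2101635)), Mul(-1522932, Rational(-1, 10))))) = Add(4645371, Mul(-1, Add(Rational(-17452, 233515), Rational(761466, 5)))) = Add(4645371, Mul(-1, Rational(35562729146, 233515))) = Add(4645371, Rational(-35562729146, 233515)) = Rational(1049201079919, 233515)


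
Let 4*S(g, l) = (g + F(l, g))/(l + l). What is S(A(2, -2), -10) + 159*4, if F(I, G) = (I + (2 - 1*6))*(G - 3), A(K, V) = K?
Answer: 3179/5 ≈ 635.80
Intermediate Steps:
F(I, G) = (-4 + I)*(-3 + G) (F(I, G) = (I + (2 - 6))*(-3 + G) = (I - 4)*(-3 + G) = (-4 + I)*(-3 + G))
S(g, l) = (12 - 3*g - 3*l + g*l)/(8*l) (S(g, l) = ((g + (12 - 4*g - 3*l + g*l))/(l + l))/4 = ((12 - 3*g - 3*l + g*l)/((2*l)))/4 = ((12 - 3*g - 3*l + g*l)*(1/(2*l)))/4 = ((12 - 3*g - 3*l + g*l)/(2*l))/4 = (12 - 3*g - 3*l + g*l)/(8*l))
S(A(2, -2), -10) + 159*4 = (1/8)*(12 - 3*2 - 3*(-10) + 2*(-10))/(-10) + 159*4 = (1/8)*(-1/10)*(12 - 6 + 30 - 20) + 636 = (1/8)*(-1/10)*16 + 636 = -1/5 + 636 = 3179/5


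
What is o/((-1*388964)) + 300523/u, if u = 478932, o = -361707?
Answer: 36265710637/23285913306 ≈ 1.5574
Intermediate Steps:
o/((-1*388964)) + 300523/u = -361707/((-1*388964)) + 300523/478932 = -361707/(-388964) + 300523*(1/478932) = -361707*(-1/388964) + 300523/478932 = 361707/388964 + 300523/478932 = 36265710637/23285913306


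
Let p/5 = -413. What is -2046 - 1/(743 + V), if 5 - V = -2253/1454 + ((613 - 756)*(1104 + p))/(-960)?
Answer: -1274724417486/623032121 ≈ -2046.0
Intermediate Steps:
p = -2065 (p = 5*(-413) = -2065)
V = 104477561/697920 (V = 5 - (-2253/1454 + ((613 - 756)*(1104 - 2065))/(-960)) = 5 - (-2253*1/1454 - 143*(-961)*(-1/960)) = 5 - (-2253/1454 + 137423*(-1/960)) = 5 - (-2253/1454 - 137423/960) = 5 - 1*(-100987961/697920) = 5 + 100987961/697920 = 104477561/697920 ≈ 149.70)
-2046 - 1/(743 + V) = -2046 - 1/(743 + 104477561/697920) = -2046 - 1/623032121/697920 = -2046 - 1*697920/623032121 = -2046 - 697920/623032121 = -1274724417486/623032121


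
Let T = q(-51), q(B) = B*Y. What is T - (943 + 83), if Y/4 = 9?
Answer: -2862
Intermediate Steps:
Y = 36 (Y = 4*9 = 36)
q(B) = 36*B (q(B) = B*36 = 36*B)
T = -1836 (T = 36*(-51) = -1836)
T - (943 + 83) = -1836 - (943 + 83) = -1836 - 1*1026 = -1836 - 1026 = -2862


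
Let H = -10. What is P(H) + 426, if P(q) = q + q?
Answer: 406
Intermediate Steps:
P(q) = 2*q
P(H) + 426 = 2*(-10) + 426 = -20 + 426 = 406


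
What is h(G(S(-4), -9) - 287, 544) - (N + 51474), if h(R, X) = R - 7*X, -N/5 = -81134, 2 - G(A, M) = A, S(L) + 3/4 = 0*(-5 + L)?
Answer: -1844945/4 ≈ -4.6124e+5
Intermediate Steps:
S(L) = -3/4 (S(L) = -3/4 + 0*(-5 + L) = -3/4 + 0 = -3/4)
G(A, M) = 2 - A
N = 405670 (N = -5*(-81134) = 405670)
h(G(S(-4), -9) - 287, 544) - (N + 51474) = (((2 - 1*(-3/4)) - 287) - 7*544) - (405670 + 51474) = (((2 + 3/4) - 287) - 3808) - 1*457144 = ((11/4 - 287) - 3808) - 457144 = (-1137/4 - 3808) - 457144 = -16369/4 - 457144 = -1844945/4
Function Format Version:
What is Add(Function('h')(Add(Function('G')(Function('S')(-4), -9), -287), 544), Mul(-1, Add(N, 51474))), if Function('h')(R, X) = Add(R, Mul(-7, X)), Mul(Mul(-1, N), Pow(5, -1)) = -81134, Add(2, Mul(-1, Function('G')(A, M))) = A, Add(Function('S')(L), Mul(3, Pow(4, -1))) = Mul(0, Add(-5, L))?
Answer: Rational(-1844945, 4) ≈ -4.6124e+5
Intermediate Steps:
Function('S')(L) = Rational(-3, 4) (Function('S')(L) = Add(Rational(-3, 4), Mul(0, Add(-5, L))) = Add(Rational(-3, 4), 0) = Rational(-3, 4))
Function('G')(A, M) = Add(2, Mul(-1, A))
N = 405670 (N = Mul(-5, -81134) = 405670)
Add(Function('h')(Add(Function('G')(Function('S')(-4), -9), -287), 544), Mul(-1, Add(N, 51474))) = Add(Add(Add(Add(2, Mul(-1, Rational(-3, 4))), -287), Mul(-7, 544)), Mul(-1, Add(405670, 51474))) = Add(Add(Add(Add(2, Rational(3, 4)), -287), -3808), Mul(-1, 457144)) = Add(Add(Add(Rational(11, 4), -287), -3808), -457144) = Add(Add(Rational(-1137, 4), -3808), -457144) = Add(Rational(-16369, 4), -457144) = Rational(-1844945, 4)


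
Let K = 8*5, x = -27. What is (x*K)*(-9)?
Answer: 9720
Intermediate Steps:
K = 40
(x*K)*(-9) = -27*40*(-9) = -1080*(-9) = 9720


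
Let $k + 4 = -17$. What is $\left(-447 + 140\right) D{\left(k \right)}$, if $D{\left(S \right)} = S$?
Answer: $6447$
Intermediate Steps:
$k = -21$ ($k = -4 - 17 = -21$)
$\left(-447 + 140\right) D{\left(k \right)} = \left(-447 + 140\right) \left(-21\right) = \left(-307\right) \left(-21\right) = 6447$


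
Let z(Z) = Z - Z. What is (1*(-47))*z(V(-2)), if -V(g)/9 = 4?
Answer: 0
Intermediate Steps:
V(g) = -36 (V(g) = -9*4 = -36)
z(Z) = 0
(1*(-47))*z(V(-2)) = (1*(-47))*0 = -47*0 = 0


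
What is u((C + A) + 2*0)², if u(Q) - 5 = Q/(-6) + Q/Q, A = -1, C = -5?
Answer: 49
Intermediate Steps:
u(Q) = 6 - Q/6 (u(Q) = 5 + (Q/(-6) + Q/Q) = 5 + (Q*(-⅙) + 1) = 5 + (-Q/6 + 1) = 5 + (1 - Q/6) = 6 - Q/6)
u((C + A) + 2*0)² = (6 - ((-5 - 1) + 2*0)/6)² = (6 - (-6 + 0)/6)² = (6 - ⅙*(-6))² = (6 + 1)² = 7² = 49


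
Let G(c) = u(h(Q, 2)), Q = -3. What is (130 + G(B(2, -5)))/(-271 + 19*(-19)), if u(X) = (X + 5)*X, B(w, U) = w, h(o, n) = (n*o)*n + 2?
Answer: -45/158 ≈ -0.28481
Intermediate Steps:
h(o, n) = 2 + o*n**2 (h(o, n) = o*n**2 + 2 = 2 + o*n**2)
u(X) = X*(5 + X) (u(X) = (5 + X)*X = X*(5 + X))
G(c) = 50 (G(c) = (2 - 3*2**2)*(5 + (2 - 3*2**2)) = (2 - 3*4)*(5 + (2 - 3*4)) = (2 - 12)*(5 + (2 - 12)) = -10*(5 - 10) = -10*(-5) = 50)
(130 + G(B(2, -5)))/(-271 + 19*(-19)) = (130 + 50)/(-271 + 19*(-19)) = 180/(-271 - 361) = 180/(-632) = 180*(-1/632) = -45/158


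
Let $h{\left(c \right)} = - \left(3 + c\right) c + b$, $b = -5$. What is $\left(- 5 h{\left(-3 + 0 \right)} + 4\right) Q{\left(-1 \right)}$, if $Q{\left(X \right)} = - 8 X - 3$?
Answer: $145$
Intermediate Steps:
$Q{\left(X \right)} = -3 - 8 X$
$h{\left(c \right)} = -5 - c \left(3 + c\right)$ ($h{\left(c \right)} = - \left(3 + c\right) c - 5 = - c \left(3 + c\right) - 5 = -5 - c \left(3 + c\right)$)
$\left(- 5 h{\left(-3 + 0 \right)} + 4\right) Q{\left(-1 \right)} = \left(- 5 \left(-5 - \left(-3 + 0\right)^{2} - 3 \left(-3 + 0\right)\right) + 4\right) \left(-3 - -8\right) = \left(- 5 \left(-5 - \left(-3\right)^{2} - -9\right) + 4\right) \left(-3 + 8\right) = \left(- 5 \left(-5 - 9 + 9\right) + 4\right) 5 = \left(\left(-5\right) \left(-5\right) + 4\right) 5 = \left(25 + 4\right) 5 = 29 \cdot 5 = 145$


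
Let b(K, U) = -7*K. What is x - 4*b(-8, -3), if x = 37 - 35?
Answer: -222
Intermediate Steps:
x = 2
x - 4*b(-8, -3) = 2 - (-28)*(-8) = 2 - 4*56 = 2 - 224 = -222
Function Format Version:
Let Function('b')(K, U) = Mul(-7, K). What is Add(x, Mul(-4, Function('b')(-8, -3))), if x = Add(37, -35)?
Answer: -222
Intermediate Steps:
x = 2
Add(x, Mul(-4, Function('b')(-8, -3))) = Add(2, Mul(-4, Mul(-7, -8))) = Add(2, Mul(-4, 56)) = Add(2, -224) = -222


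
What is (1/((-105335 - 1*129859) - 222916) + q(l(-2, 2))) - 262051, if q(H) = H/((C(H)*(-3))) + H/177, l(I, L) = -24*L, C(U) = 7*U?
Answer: -148739880447479/567598290 ≈ -2.6205e+5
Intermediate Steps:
q(H) = -1/21 + H/177 (q(H) = H/(((7*H)*(-3))) + H/177 = H/((-21*H)) + H*(1/177) = H*(-1/(21*H)) + H/177 = -1/21 + H/177)
(1/((-105335 - 1*129859) - 222916) + q(l(-2, 2))) - 262051 = (1/((-105335 - 1*129859) - 222916) + (-1/21 + (-24*2)/177)) - 262051 = (1/((-105335 - 129859) - 222916) + (-1/21 + (1/177)*(-48))) - 262051 = (1/(-235194 - 222916) + (-1/21 - 16/59)) - 262051 = (1/(-458110) - 395/1239) - 262051 = (-1/458110 - 395/1239) - 262051 = -180954689/567598290 - 262051 = -148739880447479/567598290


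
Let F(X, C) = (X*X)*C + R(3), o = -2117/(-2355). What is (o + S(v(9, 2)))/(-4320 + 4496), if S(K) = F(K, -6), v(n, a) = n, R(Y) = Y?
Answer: -283837/103620 ≈ -2.7392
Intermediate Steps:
o = 2117/2355 (o = -2117*(-1/2355) = 2117/2355 ≈ 0.89894)
F(X, C) = 3 + C*X² (F(X, C) = (X*X)*C + 3 = X²*C + 3 = C*X² + 3 = 3 + C*X²)
S(K) = 3 - 6*K²
(o + S(v(9, 2)))/(-4320 + 4496) = (2117/2355 + (3 - 6*9²))/(-4320 + 4496) = (2117/2355 + (3 - 6*81))/176 = (2117/2355 + (3 - 486))*(1/176) = (2117/2355 - 483)*(1/176) = -1135348/2355*1/176 = -283837/103620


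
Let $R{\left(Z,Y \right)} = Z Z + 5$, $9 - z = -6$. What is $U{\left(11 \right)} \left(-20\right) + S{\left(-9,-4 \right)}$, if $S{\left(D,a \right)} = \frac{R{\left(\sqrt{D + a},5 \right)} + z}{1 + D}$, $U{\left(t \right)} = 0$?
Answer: $- \frac{7}{8} \approx -0.875$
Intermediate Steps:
$z = 15$ ($z = 9 - -6 = 9 + 6 = 15$)
$R{\left(Z,Y \right)} = 5 + Z^{2}$ ($R{\left(Z,Y \right)} = Z^{2} + 5 = 5 + Z^{2}$)
$S{\left(D,a \right)} = \frac{20 + D + a}{1 + D}$ ($S{\left(D,a \right)} = \frac{\left(5 + \left(\sqrt{D + a}\right)^{2}\right) + 15}{1 + D} = \frac{\left(5 + \left(D + a\right)\right) + 15}{1 + D} = \frac{\left(5 + D + a\right) + 15}{1 + D} = \frac{20 + D + a}{1 + D}$)
$U{\left(11 \right)} \left(-20\right) + S{\left(-9,-4 \right)} = 0 \left(-20\right) + \frac{20 - 9 - 4}{1 - 9} = 0 + \frac{1}{-8} \cdot 7 = 0 - \frac{7}{8} = - \frac{7}{8}$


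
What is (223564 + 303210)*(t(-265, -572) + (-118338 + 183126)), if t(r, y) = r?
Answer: 33989038802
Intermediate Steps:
(223564 + 303210)*(t(-265, -572) + (-118338 + 183126)) = (223564 + 303210)*(-265 + (-118338 + 183126)) = 526774*(-265 + 64788) = 526774*64523 = 33989038802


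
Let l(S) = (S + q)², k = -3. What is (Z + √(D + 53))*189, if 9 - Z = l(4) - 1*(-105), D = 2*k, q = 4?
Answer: -30240 + 189*√47 ≈ -28944.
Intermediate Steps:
D = -6 (D = 2*(-3) = -6)
l(S) = (4 + S)² (l(S) = (S + 4)² = (4 + S)²)
Z = -160 (Z = 9 - ((4 + 4)² - 1*(-105)) = 9 - (8² + 105) = 9 - (64 + 105) = 9 - 1*169 = 9 - 169 = -160)
(Z + √(D + 53))*189 = (-160 + √(-6 + 53))*189 = (-160 + √47)*189 = -30240 + 189*√47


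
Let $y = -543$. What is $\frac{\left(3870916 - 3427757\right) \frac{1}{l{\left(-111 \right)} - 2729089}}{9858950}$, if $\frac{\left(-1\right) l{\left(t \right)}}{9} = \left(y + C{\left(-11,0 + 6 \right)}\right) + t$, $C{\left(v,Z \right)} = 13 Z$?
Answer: $- \frac{443159}{26854843199750} \approx -1.6502 \cdot 10^{-8}$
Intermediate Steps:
$l{\left(t \right)} = 4185 - 9 t$ ($l{\left(t \right)} = - 9 \left(\left(-543 + 13 \left(0 + 6\right)\right) + t\right) = - 9 \left(\left(-543 + 13 \cdot 6\right) + t\right) = - 9 \left(\left(-543 + 78\right) + t\right) = - 9 \left(-465 + t\right) = 4185 - 9 t$)
$\frac{\left(3870916 - 3427757\right) \frac{1}{l{\left(-111 \right)} - 2729089}}{9858950} = \frac{\left(3870916 - 3427757\right) \frac{1}{\left(4185 - -999\right) - 2729089}}{9858950} = \frac{443159}{\left(4185 + 999\right) - 2729089} \cdot \frac{1}{9858950} = \frac{443159}{5184 - 2729089} \cdot \frac{1}{9858950} = \frac{443159}{-2723905} \cdot \frac{1}{9858950} = 443159 \left(- \frac{1}{2723905}\right) \frac{1}{9858950} = \left(- \frac{443159}{2723905}\right) \frac{1}{9858950} = - \frac{443159}{26854843199750}$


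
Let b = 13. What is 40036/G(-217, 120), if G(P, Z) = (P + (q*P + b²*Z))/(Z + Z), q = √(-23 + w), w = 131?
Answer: 192778144320/397438357 + 12510449280*√3/397438357 ≈ 539.57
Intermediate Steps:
q = 6*√3 (q = √(-23 + 131) = √108 = 6*√3 ≈ 10.392)
G(P, Z) = (P + 169*Z + 6*P*√3)/(2*Z) (G(P, Z) = (P + ((6*√3)*P + 13²*Z))/(Z + Z) = (P + (6*P*√3 + 169*Z))/((2*Z)) = (P + (169*Z + 6*P*√3))*(1/(2*Z)) = (P + 169*Z + 6*P*√3)*(1/(2*Z)) = (P + 169*Z + 6*P*√3)/(2*Z))
40036/G(-217, 120) = 40036/(((½)*(-217 + 169*120 + 6*(-217)*√3)/120)) = 40036/(((½)*(1/120)*(-217 + 20280 - 1302*√3))) = 40036/(((½)*(1/120)*(20063 - 1302*√3))) = 40036/(20063/240 - 217*√3/40)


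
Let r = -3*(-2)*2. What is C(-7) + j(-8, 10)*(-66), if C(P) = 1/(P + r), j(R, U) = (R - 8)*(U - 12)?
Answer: -10559/5 ≈ -2111.8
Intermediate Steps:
r = 12 (r = 6*2 = 12)
j(R, U) = (-12 + U)*(-8 + R) (j(R, U) = (-8 + R)*(-12 + U) = (-12 + U)*(-8 + R))
C(P) = 1/(12 + P) (C(P) = 1/(P + 12) = 1/(12 + P))
C(-7) + j(-8, 10)*(-66) = 1/(12 - 7) + (96 - 12*(-8) - 8*10 - 8*10)*(-66) = 1/5 + (96 + 96 - 80 - 80)*(-66) = ⅕ + 32*(-66) = ⅕ - 2112 = -10559/5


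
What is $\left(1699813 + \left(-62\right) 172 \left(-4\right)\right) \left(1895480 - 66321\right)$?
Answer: $3187252853571$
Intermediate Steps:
$\left(1699813 + \left(-62\right) 172 \left(-4\right)\right) \left(1895480 - 66321\right) = \left(1699813 - -42656\right) 1829159 = \left(1699813 + 42656\right) 1829159 = 1742469 \cdot 1829159 = 3187252853571$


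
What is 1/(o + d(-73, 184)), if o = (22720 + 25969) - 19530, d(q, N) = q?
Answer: 1/29086 ≈ 3.4381e-5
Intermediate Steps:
o = 29159 (o = 48689 - 19530 = 29159)
1/(o + d(-73, 184)) = 1/(29159 - 73) = 1/29086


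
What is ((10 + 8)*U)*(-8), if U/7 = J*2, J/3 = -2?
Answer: 12096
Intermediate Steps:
J = -6 (J = 3*(-2) = -6)
U = -84 (U = 7*(-6*2) = 7*(-12) = -84)
((10 + 8)*U)*(-8) = ((10 + 8)*(-84))*(-8) = (18*(-84))*(-8) = -1512*(-8) = 12096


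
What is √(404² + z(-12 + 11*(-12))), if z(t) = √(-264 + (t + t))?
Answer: √(163216 + 2*I*√138) ≈ 404.0 + 0.029*I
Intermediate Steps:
z(t) = √(-264 + 2*t)
√(404² + z(-12 + 11*(-12))) = √(404² + √(-264 + 2*(-12 + 11*(-12)))) = √(163216 + √(-264 + 2*(-12 - 132))) = √(163216 + √(-264 + 2*(-144))) = √(163216 + √(-264 - 288)) = √(163216 + √(-552)) = √(163216 + 2*I*√138)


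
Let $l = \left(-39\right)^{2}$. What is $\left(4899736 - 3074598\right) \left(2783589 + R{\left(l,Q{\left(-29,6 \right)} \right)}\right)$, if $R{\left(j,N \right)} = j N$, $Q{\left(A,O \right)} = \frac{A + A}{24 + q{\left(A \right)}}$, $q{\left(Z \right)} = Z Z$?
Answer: $\frac{4394414452119846}{865} \approx 5.0803 \cdot 10^{12}$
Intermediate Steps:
$q{\left(Z \right)} = Z^{2}$
$l = 1521$
$Q{\left(A,O \right)} = \frac{2 A}{24 + A^{2}}$ ($Q{\left(A,O \right)} = \frac{A + A}{24 + A^{2}} = \frac{2 A}{24 + A^{2}}$)
$R{\left(j,N \right)} = N j$
$\left(4899736 - 3074598\right) \left(2783589 + R{\left(l,Q{\left(-29,6 \right)} \right)}\right) = \left(4899736 - 3074598\right) \left(2783589 + 2 \left(-29\right) \frac{1}{24 + \left(-29\right)^{2}} \cdot 1521\right) = 1825138 \left(2783589 + 2 \left(-29\right) \frac{1}{24 + 841} \cdot 1521\right) = 1825138 \left(2783589 + 2 \left(-29\right) \frac{1}{865} \cdot 1521\right) = 1825138 \left(2783589 - \frac{88218}{865}\right) = 1825138 \cdot \frac{2407716267}{865} = \frac{4394414452119846}{865}$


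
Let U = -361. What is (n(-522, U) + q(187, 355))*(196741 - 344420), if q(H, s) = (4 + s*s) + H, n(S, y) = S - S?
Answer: -18639452664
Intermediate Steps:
n(S, y) = 0
q(H, s) = 4 + H + s² (q(H, s) = (4 + s²) + H = 4 + H + s²)
(n(-522, U) + q(187, 355))*(196741 - 344420) = (0 + (4 + 187 + 355²))*(196741 - 344420) = (0 + (4 + 187 + 126025))*(-147679) = (0 + 126216)*(-147679) = 126216*(-147679) = -18639452664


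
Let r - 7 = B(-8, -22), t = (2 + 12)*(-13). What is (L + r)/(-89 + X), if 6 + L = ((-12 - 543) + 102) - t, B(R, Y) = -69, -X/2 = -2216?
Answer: -339/4343 ≈ -0.078057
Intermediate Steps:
X = 4432 (X = -2*(-2216) = 4432)
t = -182 (t = 14*(-13) = -182)
r = -62 (r = 7 - 69 = -62)
L = -277 (L = -6 + (((-12 - 543) + 102) - 1*(-182)) = -6 + ((-555 + 102) + 182) = -6 + (-453 + 182) = -6 - 271 = -277)
(L + r)/(-89 + X) = (-277 - 62)/(-89 + 4432) = -339/4343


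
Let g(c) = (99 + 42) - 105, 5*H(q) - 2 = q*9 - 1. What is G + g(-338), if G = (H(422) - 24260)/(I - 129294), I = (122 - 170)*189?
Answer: 8341127/230610 ≈ 36.170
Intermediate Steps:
H(q) = 1/5 + 9*q/5 (H(q) = 2/5 + (q*9 - 1)/5 = 2/5 + (9*q - 1)/5 = 2/5 + (-1 + 9*q)/5 = 2/5 + (-1/5 + 9*q/5) = 1/5 + 9*q/5)
I = -9072 (I = -48*189 = -9072)
G = 39167/230610 (G = ((1/5 + (9/5)*422) - 24260)/(-9072 - 129294) = ((1/5 + 3798/5) - 24260)/(-138366) = (3799/5 - 24260)*(-1/138366) = -117501/5*(-1/138366) = 39167/230610 ≈ 0.16984)
g(c) = 36 (g(c) = 141 - 105 = 36)
G + g(-338) = 39167/230610 + 36 = 8341127/230610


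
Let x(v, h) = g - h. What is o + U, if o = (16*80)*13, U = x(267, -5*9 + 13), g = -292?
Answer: 16380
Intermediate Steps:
x(v, h) = -292 - h
U = -260 (U = -292 - (-5*9 + 13) = -292 - (-45 + 13) = -292 - 1*(-32) = -292 + 32 = -260)
o = 16640 (o = 1280*13 = 16640)
o + U = 16640 - 260 = 16380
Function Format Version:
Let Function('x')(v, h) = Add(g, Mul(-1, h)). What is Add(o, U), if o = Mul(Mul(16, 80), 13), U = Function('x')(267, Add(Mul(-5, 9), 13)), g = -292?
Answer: 16380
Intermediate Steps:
Function('x')(v, h) = Add(-292, Mul(-1, h))
U = -260 (U = Add(-292, Mul(-1, Add(Mul(-5, 9), 13))) = Add(-292, Mul(-1, Add(-45, 13))) = Add(-292, Mul(-1, -32)) = Add(-292, 32) = -260)
o = 16640 (o = Mul(1280, 13) = 16640)
Add(o, U) = Add(16640, -260) = 16380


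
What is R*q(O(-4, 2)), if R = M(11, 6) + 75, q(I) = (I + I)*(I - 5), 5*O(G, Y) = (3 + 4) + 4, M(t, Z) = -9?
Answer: -20328/25 ≈ -813.12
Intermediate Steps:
O(G, Y) = 11/5 (O(G, Y) = ((3 + 4) + 4)/5 = (7 + 4)/5 = (⅕)*11 = 11/5)
q(I) = 2*I*(-5 + I) (q(I) = (2*I)*(-5 + I) = 2*I*(-5 + I))
R = 66 (R = -9 + 75 = 66)
R*q(O(-4, 2)) = 66*(2*(11/5)*(-5 + 11/5)) = 66*(2*(11/5)*(-14/5)) = 66*(-308/25) = -20328/25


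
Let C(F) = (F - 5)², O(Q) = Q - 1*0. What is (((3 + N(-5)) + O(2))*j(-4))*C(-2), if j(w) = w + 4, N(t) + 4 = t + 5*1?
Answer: 0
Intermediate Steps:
O(Q) = Q (O(Q) = Q + 0 = Q)
N(t) = 1 + t (N(t) = -4 + (t + 5*1) = -4 + (t + 5) = -4 + (5 + t) = 1 + t)
C(F) = (-5 + F)²
j(w) = 4 + w
(((3 + N(-5)) + O(2))*j(-4))*C(-2) = (((3 + (1 - 5)) + 2)*(4 - 4))*(-5 - 2)² = (((3 - 4) + 2)*0)*(-7)² = ((-1 + 2)*0)*49 = (1*0)*49 = 0*49 = 0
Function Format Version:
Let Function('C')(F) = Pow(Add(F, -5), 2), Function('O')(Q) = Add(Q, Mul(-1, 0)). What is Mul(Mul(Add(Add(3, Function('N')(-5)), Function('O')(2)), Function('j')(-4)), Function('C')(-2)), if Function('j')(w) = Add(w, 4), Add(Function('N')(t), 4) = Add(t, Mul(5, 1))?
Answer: 0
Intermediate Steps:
Function('O')(Q) = Q (Function('O')(Q) = Add(Q, 0) = Q)
Function('N')(t) = Add(1, t) (Function('N')(t) = Add(-4, Add(t, Mul(5, 1))) = Add(-4, Add(t, 5)) = Add(-4, Add(5, t)) = Add(1, t))
Function('C')(F) = Pow(Add(-5, F), 2)
Function('j')(w) = Add(4, w)
Mul(Mul(Add(Add(3, Function('N')(-5)), Function('O')(2)), Function('j')(-4)), Function('C')(-2)) = Mul(Mul(Add(Add(3, Add(1, -5)), 2), Add(4, -4)), Pow(Add(-5, -2), 2)) = Mul(Mul(Add(Add(3, -4), 2), 0), Pow(-7, 2)) = Mul(Mul(Add(-1, 2), 0), 49) = Mul(Mul(1, 0), 49) = Mul(0, 49) = 0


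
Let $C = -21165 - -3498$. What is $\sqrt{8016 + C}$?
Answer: $i \sqrt{9651} \approx 98.24 i$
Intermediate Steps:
$C = -17667$ ($C = -21165 + 3498 = -17667$)
$\sqrt{8016 + C} = \sqrt{8016 - 17667} = \sqrt{-9651} = i \sqrt{9651}$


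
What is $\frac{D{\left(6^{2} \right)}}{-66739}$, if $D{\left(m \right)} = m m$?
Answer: $- \frac{1296}{66739} \approx -0.019419$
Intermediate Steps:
$D{\left(m \right)} = m^{2}$
$\frac{D{\left(6^{2} \right)}}{-66739} = \frac{\left(6^{2}\right)^{2}}{-66739} = 36^{2} \left(- \frac{1}{66739}\right) = 1296 \left(- \frac{1}{66739}\right) = - \frac{1296}{66739}$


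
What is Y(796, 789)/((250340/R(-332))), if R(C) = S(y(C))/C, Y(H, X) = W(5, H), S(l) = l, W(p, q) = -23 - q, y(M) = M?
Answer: -819/250340 ≈ -0.0032715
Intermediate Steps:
Y(H, X) = -23 - H
R(C) = 1 (R(C) = C/C = 1)
Y(796, 789)/((250340/R(-332))) = (-23 - 1*796)/((250340/1)) = (-23 - 796)/((250340*1)) = -819/250340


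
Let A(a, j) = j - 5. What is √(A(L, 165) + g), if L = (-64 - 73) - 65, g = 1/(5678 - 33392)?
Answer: √122890499646/27714 ≈ 12.649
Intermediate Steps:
g = -1/27714 (g = 1/(-27714) = -1/27714 ≈ -3.6083e-5)
L = -202 (L = -137 - 65 = -202)
A(a, j) = -5 + j
√(A(L, 165) + g) = √((-5 + 165) - 1/27714) = √(160 - 1/27714) = √(4434239/27714) = √122890499646/27714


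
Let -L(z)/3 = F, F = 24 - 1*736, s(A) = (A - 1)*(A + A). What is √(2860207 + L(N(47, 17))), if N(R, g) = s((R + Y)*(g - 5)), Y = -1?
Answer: √2862343 ≈ 1691.8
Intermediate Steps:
s(A) = 2*A*(-1 + A) (s(A) = (-1 + A)*(2*A) = 2*A*(-1 + A))
F = -712 (F = 24 - 736 = -712)
N(R, g) = 2*(-1 + R)*(-1 + (-1 + R)*(-5 + g))*(-5 + g) (N(R, g) = 2*((R - 1)*(g - 5))*(-1 + (R - 1)*(g - 5)) = 2*((-1 + R)*(-5 + g))*(-1 + (-1 + R)*(-5 + g)) = 2*(-1 + R)*(-1 + (-1 + R)*(-5 + g))*(-5 + g))
L(z) = 2136 (L(z) = -3*(-712) = 2136)
√(2860207 + L(N(47, 17))) = √(2860207 + 2136) = √2862343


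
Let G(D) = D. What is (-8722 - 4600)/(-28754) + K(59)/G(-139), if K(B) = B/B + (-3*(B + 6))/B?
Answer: 56582133/117905777 ≈ 0.47989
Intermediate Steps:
K(B) = 1 + (-18 - 3*B)/B (K(B) = 1 + (-3*(6 + B))/B = 1 + (-18 - 3*B)/B)
(-8722 - 4600)/(-28754) + K(59)/G(-139) = (-8722 - 4600)/(-28754) + (-2 - 18/59)/(-139) = -13322*(-1/28754) + (-2 - 18*1/59)*(-1/139) = 6661/14377 + (-2 - 18/59)*(-1/139) = 6661/14377 - 136/59*(-1/139) = 6661/14377 + 136/8201 = 56582133/117905777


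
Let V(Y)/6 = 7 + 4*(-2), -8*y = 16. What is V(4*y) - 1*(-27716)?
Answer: 27710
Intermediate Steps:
y = -2 (y = -⅛*16 = -2)
V(Y) = -6 (V(Y) = 6*(7 + 4*(-2)) = 6*(7 - 8) = 6*(-1) = -6)
V(4*y) - 1*(-27716) = -6 - 1*(-27716) = -6 + 27716 = 27710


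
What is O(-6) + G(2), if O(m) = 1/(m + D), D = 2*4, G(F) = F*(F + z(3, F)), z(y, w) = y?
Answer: 21/2 ≈ 10.500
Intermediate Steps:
G(F) = F*(3 + F) (G(F) = F*(F + 3) = F*(3 + F))
D = 8
O(m) = 1/(8 + m) (O(m) = 1/(m + 8) = 1/(8 + m))
O(-6) + G(2) = 1/(8 - 6) + 2*(3 + 2) = 1/2 + 2*5 = ½ + 10 = 21/2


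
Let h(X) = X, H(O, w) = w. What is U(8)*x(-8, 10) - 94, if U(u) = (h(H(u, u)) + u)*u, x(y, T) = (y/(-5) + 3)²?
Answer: 65362/25 ≈ 2614.5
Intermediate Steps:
x(y, T) = (3 - y/5)² (x(y, T) = (y*(-⅕) + 3)² = (-y/5 + 3)² = (3 - y/5)²)
U(u) = 2*u² (U(u) = (u + u)*u = (2*u)*u = 2*u²)
U(8)*x(-8, 10) - 94 = (2*8²)*((-15 - 8)²/25) - 94 = (2*64)*((1/25)*(-23)²) - 94 = 128*((1/25)*529) - 94 = 128*(529/25) - 94 = 67712/25 - 94 = 65362/25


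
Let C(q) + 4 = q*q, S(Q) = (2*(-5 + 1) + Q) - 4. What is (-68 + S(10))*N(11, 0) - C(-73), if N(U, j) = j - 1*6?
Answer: -4905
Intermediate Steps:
N(U, j) = -6 + j (N(U, j) = j - 6 = -6 + j)
S(Q) = -12 + Q (S(Q) = (2*(-4) + Q) - 4 = (-8 + Q) - 4 = -12 + Q)
C(q) = -4 + q**2 (C(q) = -4 + q*q = -4 + q**2)
(-68 + S(10))*N(11, 0) - C(-73) = (-68 + (-12 + 10))*(-6 + 0) - (-4 + (-73)**2) = (-68 - 2)*(-6) - (-4 + 5329) = -70*(-6) - 1*5325 = 420 - 5325 = -4905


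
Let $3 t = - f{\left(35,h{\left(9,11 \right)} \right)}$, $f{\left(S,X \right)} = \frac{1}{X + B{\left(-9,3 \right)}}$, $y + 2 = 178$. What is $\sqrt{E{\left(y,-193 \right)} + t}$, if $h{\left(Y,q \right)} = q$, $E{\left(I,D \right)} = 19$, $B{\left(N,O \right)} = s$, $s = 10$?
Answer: $\frac{2 \sqrt{2093}}{21} \approx 4.3571$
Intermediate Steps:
$y = 176$ ($y = -2 + 178 = 176$)
$B{\left(N,O \right)} = 10$
$f{\left(S,X \right)} = \frac{1}{10 + X}$ ($f{\left(S,X \right)} = \frac{1}{X + 10} = \frac{1}{10 + X}$)
$t = - \frac{1}{63}$ ($t = \frac{\left(-1\right) \frac{1}{10 + 11}}{3} = \frac{\left(-1\right) \frac{1}{21}}{3} = \frac{1}{3} \left(- \frac{1}{21}\right) = - \frac{1}{63} \approx -0.015873$)
$\sqrt{E{\left(y,-193 \right)} + t} = \sqrt{19 - \frac{1}{63}} = \sqrt{\frac{1196}{63}} = \frac{2 \sqrt{2093}}{21}$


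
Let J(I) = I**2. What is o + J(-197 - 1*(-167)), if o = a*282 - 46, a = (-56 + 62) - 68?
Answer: -16630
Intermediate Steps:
a = -62 (a = 6 - 68 = -62)
o = -17530 (o = -62*282 - 46 = -17484 - 46 = -17530)
o + J(-197 - 1*(-167)) = -17530 + (-197 - 1*(-167))**2 = -17530 + (-197 + 167)**2 = -17530 + (-30)**2 = -17530 + 900 = -16630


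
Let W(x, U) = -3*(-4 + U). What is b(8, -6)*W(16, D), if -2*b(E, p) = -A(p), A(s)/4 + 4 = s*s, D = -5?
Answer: 1728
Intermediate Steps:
A(s) = -16 + 4*s² (A(s) = -16 + 4*(s*s) = -16 + 4*s²)
W(x, U) = 12 - 3*U
b(E, p) = -8 + 2*p² (b(E, p) = -(-1)*(-16 + 4*p²)/2 = -(16 - 4*p²)/2 = -8 + 2*p²)
b(8, -6)*W(16, D) = (-8 + 2*(-6)²)*(12 - 3*(-5)) = (-8 + 2*36)*(12 + 15) = (-8 + 72)*27 = 64*27 = 1728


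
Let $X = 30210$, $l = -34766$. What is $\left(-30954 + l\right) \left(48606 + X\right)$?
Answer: $-5179787520$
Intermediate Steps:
$\left(-30954 + l\right) \left(48606 + X\right) = \left(-30954 - 34766\right) \left(48606 + 30210\right) = \left(-65720\right) 78816 = -5179787520$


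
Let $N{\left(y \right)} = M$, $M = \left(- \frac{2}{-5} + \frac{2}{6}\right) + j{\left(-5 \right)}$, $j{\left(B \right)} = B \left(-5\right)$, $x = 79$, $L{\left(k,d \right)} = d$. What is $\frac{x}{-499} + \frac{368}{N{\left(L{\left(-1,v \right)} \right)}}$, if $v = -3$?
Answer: $\frac{1361993}{96307} \approx 14.142$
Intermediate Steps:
$j{\left(B \right)} = - 5 B$
$M = \frac{386}{15}$ ($M = \left(- \frac{2}{-5} + \frac{2}{6}\right) - -25 = \left(\left(-2\right) \left(- \frac{1}{5}\right) + 2 \cdot \frac{1}{6}\right) + 25 = \left(\frac{2}{5} + \frac{1}{3}\right) + 25 = \frac{11}{15} + 25 = \frac{386}{15} \approx 25.733$)
$N{\left(y \right)} = \frac{386}{15}$
$\frac{x}{-499} + \frac{368}{N{\left(L{\left(-1,v \right)} \right)}} = \frac{79}{-499} + \frac{368}{\frac{386}{15}} = 79 \left(- \frac{1}{499}\right) + 368 \cdot \frac{15}{386} = - \frac{79}{499} + \frac{2760}{193} = \frac{1361993}{96307}$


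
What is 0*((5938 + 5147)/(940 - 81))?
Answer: 0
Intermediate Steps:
0*((5938 + 5147)/(940 - 81)) = 0*(11085/859) = 0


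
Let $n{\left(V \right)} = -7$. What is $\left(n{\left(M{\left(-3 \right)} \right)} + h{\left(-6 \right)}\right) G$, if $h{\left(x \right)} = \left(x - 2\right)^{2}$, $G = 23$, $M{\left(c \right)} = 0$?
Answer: $1311$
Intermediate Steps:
$h{\left(x \right)} = \left(-2 + x\right)^{2}$
$\left(n{\left(M{\left(-3 \right)} \right)} + h{\left(-6 \right)}\right) G = \left(-7 + \left(-2 - 6\right)^{2}\right) 23 = \left(-7 + \left(-8\right)^{2}\right) 23 = \left(-7 + 64\right) 23 = 57 \cdot 23 = 1311$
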